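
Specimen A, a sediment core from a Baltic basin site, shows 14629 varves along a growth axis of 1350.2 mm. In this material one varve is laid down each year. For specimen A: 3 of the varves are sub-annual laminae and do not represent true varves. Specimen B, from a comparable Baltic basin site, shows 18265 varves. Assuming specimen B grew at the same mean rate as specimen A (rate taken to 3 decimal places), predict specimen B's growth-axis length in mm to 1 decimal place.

1680.4 mm

Specimen A: correcting the raw count gives 14629 − 3 = 14626 true varves.
A: 1350.2 mm over 14626 years gives 1350.2 / 14626 ≈ 0.092 mm per year.
Length of B = 0.092 × 18265 = 1680.4 mm.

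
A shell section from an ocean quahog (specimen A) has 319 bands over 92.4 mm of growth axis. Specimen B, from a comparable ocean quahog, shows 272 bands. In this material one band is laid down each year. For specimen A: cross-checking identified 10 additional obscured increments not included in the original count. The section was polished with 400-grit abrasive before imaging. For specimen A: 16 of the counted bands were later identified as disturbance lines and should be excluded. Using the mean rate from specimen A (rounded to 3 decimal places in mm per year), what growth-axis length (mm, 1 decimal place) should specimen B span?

80.2 mm

Specimen A: true band count = 319 − 16 + 10 = 313.
A: Mean rate = 92.4 mm / 313 years ≈ 0.295 mm/yr.
For B, 0.295 mm/year × 272 years = 80.2 mm.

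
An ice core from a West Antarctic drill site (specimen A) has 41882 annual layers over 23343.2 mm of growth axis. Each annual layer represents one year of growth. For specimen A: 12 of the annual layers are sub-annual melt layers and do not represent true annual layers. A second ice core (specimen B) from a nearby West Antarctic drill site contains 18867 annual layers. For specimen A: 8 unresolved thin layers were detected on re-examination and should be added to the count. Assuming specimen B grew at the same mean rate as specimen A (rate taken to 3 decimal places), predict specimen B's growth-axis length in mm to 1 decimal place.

10508.9 mm

Specimen A: after corrections the count is 41882 − 12 + 8 = 41878 annual layers.
A: Extension rate ≈ 23343.2 / 41878 = 0.557 mm/year.
For B, 0.557 mm/year × 18867 years = 10508.9 mm.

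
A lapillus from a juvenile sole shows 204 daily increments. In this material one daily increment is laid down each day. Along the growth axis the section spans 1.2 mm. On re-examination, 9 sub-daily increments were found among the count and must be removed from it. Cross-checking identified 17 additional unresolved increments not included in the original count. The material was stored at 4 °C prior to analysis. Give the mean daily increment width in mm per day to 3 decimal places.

0.006 mm per day

Correcting the raw count gives 204 − 9 + 17 = 212 true daily increments.
Extension rate ≈ 1.2 / 212 = 0.006 mm per day.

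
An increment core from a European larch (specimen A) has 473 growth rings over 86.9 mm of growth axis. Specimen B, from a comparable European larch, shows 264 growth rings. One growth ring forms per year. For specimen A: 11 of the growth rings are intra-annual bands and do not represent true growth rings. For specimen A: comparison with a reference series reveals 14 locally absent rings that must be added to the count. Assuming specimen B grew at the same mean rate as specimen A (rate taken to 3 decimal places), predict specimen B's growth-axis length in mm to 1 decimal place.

48.3 mm

Specimen A: adjusted count: 473 − 11 + 14 = 476 growth rings.
A: Mean rate = 86.9 mm / 476 years ≈ 0.183 mm/year.
Length of B = 0.183 × 264 = 48.3 mm.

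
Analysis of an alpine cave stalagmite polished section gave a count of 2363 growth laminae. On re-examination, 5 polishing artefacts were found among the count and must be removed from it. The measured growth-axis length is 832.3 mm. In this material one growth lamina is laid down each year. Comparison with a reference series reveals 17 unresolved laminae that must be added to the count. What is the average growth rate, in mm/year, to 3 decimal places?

0.350 mm/year

After corrections the count is 2363 − 5 + 17 = 2375 growth laminae.
Extension rate ≈ 832.3 / 2375 = 0.350 mm/year.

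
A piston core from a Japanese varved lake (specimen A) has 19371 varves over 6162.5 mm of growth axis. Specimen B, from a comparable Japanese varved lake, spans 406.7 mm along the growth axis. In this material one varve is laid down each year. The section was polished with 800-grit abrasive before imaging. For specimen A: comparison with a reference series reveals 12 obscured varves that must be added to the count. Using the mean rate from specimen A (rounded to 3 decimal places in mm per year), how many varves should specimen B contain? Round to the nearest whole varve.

1279 varves

Specimen A: adjusted count: 19371 + 12 = 19383 varves.
A: 6162.5 mm over 19383 years gives 6162.5 / 19383 ≈ 0.318 mm per year.
B spans 406.7 / 0.318 = 1278.93 years ≈ 1279 varves.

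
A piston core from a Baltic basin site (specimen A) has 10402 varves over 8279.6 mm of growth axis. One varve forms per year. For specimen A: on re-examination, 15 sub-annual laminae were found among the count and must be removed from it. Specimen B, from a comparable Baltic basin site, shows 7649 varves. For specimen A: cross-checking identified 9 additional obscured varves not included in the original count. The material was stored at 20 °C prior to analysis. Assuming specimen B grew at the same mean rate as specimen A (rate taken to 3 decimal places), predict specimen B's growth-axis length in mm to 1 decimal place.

Specimen A: true varve count = 10402 − 15 + 9 = 10396.
A: 8279.6 mm over 10396 years gives 8279.6 / 10396 ≈ 0.796 mm/year.
Length of B = 0.796 × 7649 = 6088.6 mm.

6088.6 mm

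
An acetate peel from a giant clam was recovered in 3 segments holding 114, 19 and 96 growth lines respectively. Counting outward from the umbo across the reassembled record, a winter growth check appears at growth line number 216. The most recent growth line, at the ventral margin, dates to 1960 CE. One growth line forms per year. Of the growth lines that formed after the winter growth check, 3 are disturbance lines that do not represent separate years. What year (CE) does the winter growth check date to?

1950 CE

Total growth lines = 114 + 19 + 96 = 229.
Between growth line 216 and the ventral margin there are 229 − 216 = 13 growth lines.
13 − 3 false = 10 true growth lines after the winter growth check.
Counting back 10 years from 1960 CE places the winter growth check in 1960 − 10 = 1950 CE.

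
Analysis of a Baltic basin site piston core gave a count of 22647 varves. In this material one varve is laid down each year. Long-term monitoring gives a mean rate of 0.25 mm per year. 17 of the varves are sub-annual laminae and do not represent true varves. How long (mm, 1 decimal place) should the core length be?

After corrections the count is 22647 − 17 = 22630 varves.
22630 years at 0.25 mm/year gives 0.25 × 22630 = 5657.5 mm.

5657.5 mm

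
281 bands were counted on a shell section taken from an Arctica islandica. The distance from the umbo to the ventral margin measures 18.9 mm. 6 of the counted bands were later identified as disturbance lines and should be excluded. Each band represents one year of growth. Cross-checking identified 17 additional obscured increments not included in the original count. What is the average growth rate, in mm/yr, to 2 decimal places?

After corrections the count is 281 − 6 + 17 = 292 bands.
Extension rate ≈ 18.9 / 292 = 0.06 mm/yr.

0.06 mm/yr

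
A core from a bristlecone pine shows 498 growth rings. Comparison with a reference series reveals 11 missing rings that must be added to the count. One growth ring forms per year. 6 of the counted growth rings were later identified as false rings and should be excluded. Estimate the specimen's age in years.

503 yr

Correcting the raw count gives 498 − 6 + 11 = 503 true growth rings.
One growth ring per year makes the duration 503 years.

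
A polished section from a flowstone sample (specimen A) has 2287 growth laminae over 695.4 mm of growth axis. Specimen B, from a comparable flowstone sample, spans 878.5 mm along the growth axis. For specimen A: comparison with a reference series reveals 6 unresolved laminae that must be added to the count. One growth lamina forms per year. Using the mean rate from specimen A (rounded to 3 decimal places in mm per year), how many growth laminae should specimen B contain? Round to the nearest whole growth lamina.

Specimen A: correcting the raw count gives 2287 + 6 = 2293 true growth laminae.
A: Extension rate ≈ 695.4 / 2293 = 0.303 mm/year.
Specimen B: 878.5 mm / 0.303 mm per year = 2899.34 years ≈ 2899 growth laminae.

2899 growth laminae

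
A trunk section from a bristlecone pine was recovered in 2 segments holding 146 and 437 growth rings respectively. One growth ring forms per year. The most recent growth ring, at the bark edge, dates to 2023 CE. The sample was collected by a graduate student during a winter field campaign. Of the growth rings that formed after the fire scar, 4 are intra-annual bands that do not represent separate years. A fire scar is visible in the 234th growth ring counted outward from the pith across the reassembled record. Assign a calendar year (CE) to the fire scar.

Total growth rings = 146 + 437 = 583.
Between growth ring 234 and the bark edge there are 583 − 234 = 349 growth rings.
Excluding 4 false growth rings: 349 − 4 = 345.
The growth ring at the bark edge is 2023 CE, so the fire scar dates to 2023 − 345 = 1678 CE.

1678 CE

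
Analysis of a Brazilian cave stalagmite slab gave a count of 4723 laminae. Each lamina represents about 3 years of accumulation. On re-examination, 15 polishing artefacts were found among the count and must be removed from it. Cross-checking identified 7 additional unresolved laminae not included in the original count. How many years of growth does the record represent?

14145 years

After corrections the count is 4723 − 15 + 7 = 4715 laminae.
At 3 years per lamina, 4715 × 3 = 14145 years.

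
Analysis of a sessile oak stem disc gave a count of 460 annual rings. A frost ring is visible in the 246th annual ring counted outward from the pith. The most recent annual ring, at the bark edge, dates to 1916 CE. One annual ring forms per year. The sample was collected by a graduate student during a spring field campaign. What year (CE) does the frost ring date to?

1702 CE

460 − 246 = 214 annual rings lie beyond the frost ring toward the bark edge.
Counting back 214 years from 1916 CE places the frost ring in 1916 − 214 = 1702 CE.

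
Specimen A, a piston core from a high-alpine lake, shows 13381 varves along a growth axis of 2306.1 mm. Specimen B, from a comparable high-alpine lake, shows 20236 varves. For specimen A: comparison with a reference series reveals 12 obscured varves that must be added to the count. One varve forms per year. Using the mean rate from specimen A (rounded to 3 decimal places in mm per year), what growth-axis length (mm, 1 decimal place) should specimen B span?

Specimen A: correcting the raw count gives 13381 + 12 = 13393 true varves.
A: Mean rate = 2306.1 mm / 13393 years ≈ 0.172 mm/yr.
B's length ≈ 0.172 × 20236 = 3480.6 mm.

3480.6 mm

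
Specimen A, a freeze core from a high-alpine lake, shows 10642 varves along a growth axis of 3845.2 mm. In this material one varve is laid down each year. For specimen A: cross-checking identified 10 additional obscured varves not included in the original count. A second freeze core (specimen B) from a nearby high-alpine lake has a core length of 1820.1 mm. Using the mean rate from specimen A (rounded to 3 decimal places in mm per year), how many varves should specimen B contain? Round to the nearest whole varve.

Specimen A: correcting the raw count gives 10642 + 10 = 10652 true varves.
A: 3845.2 mm over 10652 years gives 3845.2 / 10652 ≈ 0.361 mm per year.
For B, 1820.1 / 0.361 = 5041.83 years ≈ 5042 varves.

5042 varves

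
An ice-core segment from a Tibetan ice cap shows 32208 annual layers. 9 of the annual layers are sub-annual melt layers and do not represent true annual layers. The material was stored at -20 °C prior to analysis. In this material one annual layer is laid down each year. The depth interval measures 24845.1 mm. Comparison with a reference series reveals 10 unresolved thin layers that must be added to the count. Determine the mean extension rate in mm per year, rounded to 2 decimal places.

0.77 mm per year

Adjusted count: 32208 − 9 + 10 = 32209 annual layers.
Extension rate ≈ 24845.1 / 32209 = 0.77 mm per year.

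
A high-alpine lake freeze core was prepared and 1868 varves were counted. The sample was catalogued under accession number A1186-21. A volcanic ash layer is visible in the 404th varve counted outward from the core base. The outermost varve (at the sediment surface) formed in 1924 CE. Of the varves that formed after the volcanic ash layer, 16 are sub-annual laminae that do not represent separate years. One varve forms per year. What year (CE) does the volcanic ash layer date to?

476 CE

The volcanic ash layer sits at varve 404 from the core base, so 1868 − 404 = 1464 varves formed after it.
Removing the 16 false varves leaves 1464 − 16 = 1448 true varves beyond the volcanic ash layer.
1924 − 1448 = 476 CE.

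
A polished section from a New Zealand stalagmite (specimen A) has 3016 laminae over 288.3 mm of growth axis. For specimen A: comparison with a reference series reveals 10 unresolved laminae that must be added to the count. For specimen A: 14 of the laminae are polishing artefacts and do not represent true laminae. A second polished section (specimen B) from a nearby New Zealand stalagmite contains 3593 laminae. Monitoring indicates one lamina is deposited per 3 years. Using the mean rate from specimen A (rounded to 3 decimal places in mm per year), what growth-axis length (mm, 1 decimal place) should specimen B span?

Specimen A: correcting the raw count gives 3016 − 14 + 10 = 3012 true laminae.
Specimen A: multiplying by 3 years per lamina: 3012 × 3 = 9036 years.
A: Mean rate = 288.3 mm / 9036 years ≈ 0.032 mm/year.
Specimen B: at 3 years per lamina, 3593 × 3 = 10779 years. B's length ≈ 0.032 × 10779 = 344.9 mm.

344.9 mm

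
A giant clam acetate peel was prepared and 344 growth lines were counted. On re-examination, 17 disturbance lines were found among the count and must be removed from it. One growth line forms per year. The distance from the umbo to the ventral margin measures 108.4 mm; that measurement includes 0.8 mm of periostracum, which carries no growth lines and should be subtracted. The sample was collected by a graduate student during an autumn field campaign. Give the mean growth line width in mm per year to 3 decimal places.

0.329 mm per year

Adjusted count: 344 − 17 = 327 growth lines.
Removing the 0.8 mm offcut leaves 108.4 − 0.8 = 107.6 mm.
Extension rate ≈ 107.6 / 327 = 0.329 mm per year.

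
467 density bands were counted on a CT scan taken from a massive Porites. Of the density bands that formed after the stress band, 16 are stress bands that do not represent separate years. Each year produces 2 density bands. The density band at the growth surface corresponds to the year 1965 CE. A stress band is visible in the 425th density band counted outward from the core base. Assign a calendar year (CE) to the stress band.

The stress band sits at density band 425 from the core base, so 467 − 425 = 42 density bands formed after it.
Removing the 16 false density bands leaves 42 − 16 = 26 true density bands beyond the stress band.
26 density bands at 2 per year is 26 / 2 = 13 years.
The density band at the growth surface is 1965 CE, so the stress band dates to 1965 − 13 = 1952 CE.

1952 CE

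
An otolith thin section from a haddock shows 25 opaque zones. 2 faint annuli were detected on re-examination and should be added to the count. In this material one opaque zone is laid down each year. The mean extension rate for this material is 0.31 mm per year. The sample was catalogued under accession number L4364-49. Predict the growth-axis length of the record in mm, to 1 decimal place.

8.4 mm

True opaque zone count = 25 + 2 = 27.
Predicted length = 0.31 mm/year × 27 years = 8.4 mm.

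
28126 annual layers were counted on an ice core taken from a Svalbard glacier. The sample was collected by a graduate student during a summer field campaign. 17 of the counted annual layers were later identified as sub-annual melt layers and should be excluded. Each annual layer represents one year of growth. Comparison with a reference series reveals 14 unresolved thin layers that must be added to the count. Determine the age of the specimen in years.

Adjusted count: 28126 − 17 + 14 = 28123 annual layers.
With a one-to-one annual layer periodicity this is 28123 years.

28123 yr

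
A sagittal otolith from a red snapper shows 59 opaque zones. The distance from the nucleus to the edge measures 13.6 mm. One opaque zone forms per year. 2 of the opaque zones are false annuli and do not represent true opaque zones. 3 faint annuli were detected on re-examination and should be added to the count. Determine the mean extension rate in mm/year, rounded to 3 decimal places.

Correcting the raw count gives 59 − 2 + 3 = 60 true opaque zones.
13.6 mm over 60 years gives 13.6 / 60 ≈ 0.227 mm/year.

0.227 mm/year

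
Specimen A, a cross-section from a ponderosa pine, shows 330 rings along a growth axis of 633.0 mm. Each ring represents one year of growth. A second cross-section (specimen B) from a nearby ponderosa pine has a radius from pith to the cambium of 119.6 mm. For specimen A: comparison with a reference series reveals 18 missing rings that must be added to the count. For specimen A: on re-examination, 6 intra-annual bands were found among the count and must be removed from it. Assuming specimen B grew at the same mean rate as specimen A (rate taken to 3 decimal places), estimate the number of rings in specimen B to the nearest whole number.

65 rings

Specimen A: adjusted count: 330 − 6 + 18 = 342 rings.
A: Mean rate = 633.0 mm / 342 years ≈ 1.851 mm per year.
B spans 119.6 / 1.851 = 64.61 years ≈ 65 rings.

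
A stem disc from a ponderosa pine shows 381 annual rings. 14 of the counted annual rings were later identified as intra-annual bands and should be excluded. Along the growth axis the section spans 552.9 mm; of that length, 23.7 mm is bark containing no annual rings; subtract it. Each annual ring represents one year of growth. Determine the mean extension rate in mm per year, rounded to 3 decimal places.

1.442 mm per year

After corrections the count is 381 − 14 = 367 annual rings.
The growth record spans 552.9 − 23.7 = 529.2 mm.
Extension rate ≈ 529.2 / 367 = 1.442 mm per year.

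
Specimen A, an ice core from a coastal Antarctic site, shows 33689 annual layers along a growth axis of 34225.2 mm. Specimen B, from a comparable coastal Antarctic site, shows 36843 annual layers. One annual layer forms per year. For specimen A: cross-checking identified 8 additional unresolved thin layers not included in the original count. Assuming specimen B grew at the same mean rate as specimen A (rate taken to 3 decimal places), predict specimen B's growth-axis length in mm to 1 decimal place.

37432.5 mm

Specimen A: true annual layer count = 33689 + 8 = 33697.
A: Mean rate = 34225.2 mm / 33697 years ≈ 1.016 mm/year.
Length of B = 1.016 × 36843 = 37432.5 mm.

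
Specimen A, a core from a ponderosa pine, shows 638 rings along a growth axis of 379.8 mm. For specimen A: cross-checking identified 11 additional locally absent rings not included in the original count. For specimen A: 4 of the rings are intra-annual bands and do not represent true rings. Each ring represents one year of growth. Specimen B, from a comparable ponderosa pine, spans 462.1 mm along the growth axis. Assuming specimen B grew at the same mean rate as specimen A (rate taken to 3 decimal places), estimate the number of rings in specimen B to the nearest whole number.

785 rings

Specimen A: true ring count = 638 − 4 + 11 = 645.
A: 379.8 mm over 645 years gives 379.8 / 645 ≈ 0.589 mm/year.
For B, 462.1 / 0.589 = 784.55 years ≈ 785 rings.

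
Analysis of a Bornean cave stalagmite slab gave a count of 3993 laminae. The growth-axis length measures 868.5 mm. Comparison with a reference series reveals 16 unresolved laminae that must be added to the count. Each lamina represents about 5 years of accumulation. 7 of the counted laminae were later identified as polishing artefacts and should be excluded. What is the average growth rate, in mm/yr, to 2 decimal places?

0.04 mm/yr

Correcting the raw count gives 3993 − 7 + 16 = 4002 true laminae.
4002 laminae at 5 years each span 4002 × 5 = 20010 years.
868.5 mm over 20010 years gives 868.5 / 20010 ≈ 0.04 mm/yr.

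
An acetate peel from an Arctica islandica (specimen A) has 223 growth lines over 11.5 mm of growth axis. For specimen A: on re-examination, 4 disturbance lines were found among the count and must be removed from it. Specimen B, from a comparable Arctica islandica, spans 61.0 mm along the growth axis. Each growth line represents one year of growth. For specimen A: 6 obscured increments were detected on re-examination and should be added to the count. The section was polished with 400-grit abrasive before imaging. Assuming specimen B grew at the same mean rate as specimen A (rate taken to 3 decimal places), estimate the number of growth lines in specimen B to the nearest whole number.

Specimen A: adjusted count: 223 − 4 + 6 = 225 growth lines.
A: Extension rate ≈ 11.5 / 225 = 0.051 mm/year.
B spans 61.0 / 0.051 = 1196.08 years ≈ 1196 growth lines.

1196 growth lines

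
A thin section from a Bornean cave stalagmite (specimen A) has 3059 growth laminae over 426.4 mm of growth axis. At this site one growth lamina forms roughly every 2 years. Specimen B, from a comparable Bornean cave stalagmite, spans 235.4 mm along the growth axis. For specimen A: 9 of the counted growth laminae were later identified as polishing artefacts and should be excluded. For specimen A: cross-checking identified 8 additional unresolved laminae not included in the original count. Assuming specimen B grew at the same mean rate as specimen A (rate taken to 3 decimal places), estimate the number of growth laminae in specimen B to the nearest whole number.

Specimen A: true growth lamina count = 3059 − 9 + 8 = 3058.
Specimen A: 3058 growth laminae at 2 years each span 3058 × 2 = 6116 years.
A: Mean rate = 426.4 mm / 6116 years ≈ 0.070 mm/year.
Specimen B: 235.4 mm / 0.070 mm per year = 3362.86 years; at 2 years per growth lamina that is 3362.86 / 2 ≈ 1681 growth laminae.

1681 growth laminae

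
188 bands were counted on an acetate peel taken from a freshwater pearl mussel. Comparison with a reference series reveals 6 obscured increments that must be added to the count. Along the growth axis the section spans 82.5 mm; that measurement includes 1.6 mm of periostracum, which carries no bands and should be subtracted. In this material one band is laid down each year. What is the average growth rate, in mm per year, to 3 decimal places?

0.417 mm per year

True band count = 188 + 6 = 194.
Removing the 1.6 mm offcut leaves 82.5 − 1.6 = 80.9 mm.
Extension rate ≈ 80.9 / 194 = 0.417 mm per year.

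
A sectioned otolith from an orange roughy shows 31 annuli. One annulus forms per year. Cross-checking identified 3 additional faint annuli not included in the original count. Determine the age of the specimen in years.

Correcting the raw count gives 31 + 3 = 34 true annuli.
At one annulus per year, that is 34 years.

34 years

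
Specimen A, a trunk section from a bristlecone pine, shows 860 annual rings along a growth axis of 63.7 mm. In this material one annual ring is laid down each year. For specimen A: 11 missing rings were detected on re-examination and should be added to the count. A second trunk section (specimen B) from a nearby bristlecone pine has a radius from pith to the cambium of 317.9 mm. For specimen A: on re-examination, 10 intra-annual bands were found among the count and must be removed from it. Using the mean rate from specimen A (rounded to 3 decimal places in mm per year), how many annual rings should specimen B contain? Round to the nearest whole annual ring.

4296 annual rings

Specimen A: after corrections the count is 860 − 10 + 11 = 861 annual rings.
A: Mean rate = 63.7 mm / 861 years ≈ 0.074 mm/year.
Specimen B: 317.9 mm / 0.074 mm per year = 4295.95 years ≈ 4296 annual rings.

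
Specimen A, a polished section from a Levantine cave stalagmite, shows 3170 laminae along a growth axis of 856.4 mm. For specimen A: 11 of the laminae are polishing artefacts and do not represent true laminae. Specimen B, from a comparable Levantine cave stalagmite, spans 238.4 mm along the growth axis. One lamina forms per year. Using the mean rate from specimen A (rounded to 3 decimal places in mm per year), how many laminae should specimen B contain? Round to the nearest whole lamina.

Specimen A: correcting the raw count gives 3170 − 11 = 3159 true laminae.
A: 856.4 mm over 3159 years gives 856.4 / 3159 ≈ 0.271 mm/yr.
For B, 238.4 / 0.271 = 879.70 years ≈ 880 laminae.

880 laminae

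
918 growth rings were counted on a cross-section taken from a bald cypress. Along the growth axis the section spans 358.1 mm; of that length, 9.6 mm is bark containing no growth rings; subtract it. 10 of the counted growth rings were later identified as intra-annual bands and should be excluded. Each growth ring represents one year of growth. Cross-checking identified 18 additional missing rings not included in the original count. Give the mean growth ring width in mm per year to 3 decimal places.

0.376 mm per year

Correcting the raw count gives 918 − 10 + 18 = 926 true growth rings.
Removing the 9.6 mm offcut leaves 358.1 − 9.6 = 348.5 mm.
Extension rate ≈ 348.5 / 926 = 0.376 mm per year.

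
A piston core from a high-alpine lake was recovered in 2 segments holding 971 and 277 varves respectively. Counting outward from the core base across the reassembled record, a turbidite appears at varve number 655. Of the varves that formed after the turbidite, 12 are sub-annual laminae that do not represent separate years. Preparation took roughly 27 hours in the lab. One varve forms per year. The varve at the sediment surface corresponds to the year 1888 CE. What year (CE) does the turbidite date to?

1307 CE

Total varves = 971 + 277 = 1248.
1248 − 655 = 593 varves lie beyond the turbidite toward the sediment surface.
Removing the 12 false varves leaves 593 − 12 = 581 true varves beyond the turbidite.
1888 − 581 = 1307 CE.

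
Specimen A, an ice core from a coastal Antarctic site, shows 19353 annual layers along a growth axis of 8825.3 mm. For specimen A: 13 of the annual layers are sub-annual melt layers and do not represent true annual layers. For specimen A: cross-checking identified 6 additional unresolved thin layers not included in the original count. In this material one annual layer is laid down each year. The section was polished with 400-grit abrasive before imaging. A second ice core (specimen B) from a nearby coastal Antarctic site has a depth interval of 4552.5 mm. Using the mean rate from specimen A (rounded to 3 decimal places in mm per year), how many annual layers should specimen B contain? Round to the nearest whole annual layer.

9984 annual layers

Specimen A: adjusted count: 19353 − 13 + 6 = 19346 annual layers.
A: 8825.3 mm over 19346 years gives 8825.3 / 19346 ≈ 0.456 mm per year.
B spans 4552.5 / 0.456 = 9983.55 years ≈ 9984 annual layers.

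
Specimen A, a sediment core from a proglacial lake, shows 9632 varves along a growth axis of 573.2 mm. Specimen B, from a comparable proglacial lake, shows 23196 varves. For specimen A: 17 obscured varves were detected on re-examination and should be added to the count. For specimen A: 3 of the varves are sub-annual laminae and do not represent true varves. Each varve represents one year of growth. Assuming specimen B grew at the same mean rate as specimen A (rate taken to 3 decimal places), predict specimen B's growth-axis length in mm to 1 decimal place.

Specimen A: true varve count = 9632 − 3 + 17 = 9646.
A: Mean rate = 573.2 mm / 9646 years ≈ 0.059 mm/yr.
For B, 0.059 mm/year × 23196 years = 1368.6 mm.

1368.6 mm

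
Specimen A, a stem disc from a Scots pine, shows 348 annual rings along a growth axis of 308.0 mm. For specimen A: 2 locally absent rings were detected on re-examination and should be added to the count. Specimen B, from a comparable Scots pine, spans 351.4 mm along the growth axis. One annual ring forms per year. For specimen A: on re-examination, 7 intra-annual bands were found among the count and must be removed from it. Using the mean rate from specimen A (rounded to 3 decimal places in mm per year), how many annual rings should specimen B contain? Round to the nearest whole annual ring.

391 annual rings

Specimen A: correcting the raw count gives 348 − 7 + 2 = 343 true annual rings.
A: Mean rate = 308.0 mm / 343 years ≈ 0.898 mm/year.
B spans 351.4 / 0.898 = 391.31 years ≈ 391 annual rings.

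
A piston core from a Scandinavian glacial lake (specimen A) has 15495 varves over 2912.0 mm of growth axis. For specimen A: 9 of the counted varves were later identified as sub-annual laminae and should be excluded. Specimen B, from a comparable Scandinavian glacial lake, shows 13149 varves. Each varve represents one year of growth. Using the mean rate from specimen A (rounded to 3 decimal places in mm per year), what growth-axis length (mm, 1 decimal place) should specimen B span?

Specimen A: adjusted count: 15495 − 9 = 15486 varves.
A: 2912.0 mm over 15486 years gives 2912.0 / 15486 ≈ 0.188 mm/yr.
For B, 0.188 mm/year × 13149 years = 2472.0 mm.

2472.0 mm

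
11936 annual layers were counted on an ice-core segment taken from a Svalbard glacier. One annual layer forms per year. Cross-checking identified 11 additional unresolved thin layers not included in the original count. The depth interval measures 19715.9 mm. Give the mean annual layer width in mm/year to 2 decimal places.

1.65 mm/year

Adjusted count: 11936 + 11 = 11947 annual layers.
19715.9 mm over 11947 years gives 19715.9 / 11947 ≈ 1.65 mm/year.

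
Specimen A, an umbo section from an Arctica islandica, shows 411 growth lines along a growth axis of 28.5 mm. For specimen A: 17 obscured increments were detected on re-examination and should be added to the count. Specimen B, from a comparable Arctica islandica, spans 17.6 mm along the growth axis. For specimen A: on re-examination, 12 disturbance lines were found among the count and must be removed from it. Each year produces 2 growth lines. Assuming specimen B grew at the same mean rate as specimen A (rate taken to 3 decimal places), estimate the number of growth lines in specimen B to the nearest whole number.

Specimen A: true growth line count = 411 − 12 + 17 = 416.
Specimen A: with 2 growth lines per year, 416 / 2 = 208 years.
A: Mean rate = 28.5 mm / 208 years ≈ 0.137 mm/yr.
For B, 17.6 / 0.137 = 128.47 years; at 2 growth lines per year that is 128.47 × 2 ≈ 257 growth lines.

257 growth lines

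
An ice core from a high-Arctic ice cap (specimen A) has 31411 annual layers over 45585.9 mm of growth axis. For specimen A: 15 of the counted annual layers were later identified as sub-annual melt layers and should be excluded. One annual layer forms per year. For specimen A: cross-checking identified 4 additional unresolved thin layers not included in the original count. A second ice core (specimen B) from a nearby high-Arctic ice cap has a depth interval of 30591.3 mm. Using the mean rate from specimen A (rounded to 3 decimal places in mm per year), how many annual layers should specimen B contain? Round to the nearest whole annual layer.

21068 annual layers

Specimen A: true annual layer count = 31411 − 15 + 4 = 31400.
A: 45585.9 mm over 31400 years gives 45585.9 / 31400 ≈ 1.452 mm/yr.
For B, 30591.3 / 1.452 = 21068.39 years ≈ 21068 annual layers.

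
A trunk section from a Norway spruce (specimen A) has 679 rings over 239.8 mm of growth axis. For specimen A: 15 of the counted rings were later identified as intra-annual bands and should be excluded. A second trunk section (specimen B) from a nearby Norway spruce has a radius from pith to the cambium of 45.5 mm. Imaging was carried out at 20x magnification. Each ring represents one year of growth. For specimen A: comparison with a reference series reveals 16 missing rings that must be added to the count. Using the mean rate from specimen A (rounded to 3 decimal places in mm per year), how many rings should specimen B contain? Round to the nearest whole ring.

Specimen A: adjusted count: 679 − 15 + 16 = 680 rings.
A: 239.8 mm over 680 years gives 239.8 / 680 ≈ 0.353 mm/year.
B spans 45.5 / 0.353 = 128.90 years ≈ 129 rings.

129 rings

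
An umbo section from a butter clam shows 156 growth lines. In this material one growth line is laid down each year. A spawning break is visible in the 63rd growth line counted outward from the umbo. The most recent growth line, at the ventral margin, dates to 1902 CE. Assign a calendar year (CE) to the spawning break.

1809 CE

Between growth line 63 and the ventral margin there are 156 − 63 = 93 growth lines.
Counting back 93 years from 1902 CE places the spawning break in 1902 − 93 = 1809 CE.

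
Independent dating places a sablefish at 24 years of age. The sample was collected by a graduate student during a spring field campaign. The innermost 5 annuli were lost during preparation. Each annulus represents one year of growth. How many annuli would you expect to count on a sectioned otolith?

One annulus per year gives 24 annuli over 24 years.
Subtracting the 5 annuli not captured gives 24 − 5 = 19 annuli in the record.

19 annuli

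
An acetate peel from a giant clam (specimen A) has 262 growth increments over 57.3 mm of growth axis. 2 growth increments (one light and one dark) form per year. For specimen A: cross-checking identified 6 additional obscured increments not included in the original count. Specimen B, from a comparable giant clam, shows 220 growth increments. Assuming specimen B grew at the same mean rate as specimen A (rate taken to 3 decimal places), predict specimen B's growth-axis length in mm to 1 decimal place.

47.1 mm

Specimen A: correcting the raw count gives 262 + 6 = 268 true growth increments.
Specimen A: dividing by 2 growth increments per year: 268 / 2 = 134 years.
A: Extension rate ≈ 57.3 / 134 = 0.428 mm/yr.
Specimen B: 220 growth increments at 2 per year is 220 / 2 = 110 years. For B, 0.428 mm/year × 110 years = 47.1 mm.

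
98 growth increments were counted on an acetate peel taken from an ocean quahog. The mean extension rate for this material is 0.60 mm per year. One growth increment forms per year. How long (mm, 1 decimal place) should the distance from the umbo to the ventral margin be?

58.8 mm

The record spans 98 years at 0.60 mm per year.
Length ≈ 0.60 × 98 = 58.8 mm.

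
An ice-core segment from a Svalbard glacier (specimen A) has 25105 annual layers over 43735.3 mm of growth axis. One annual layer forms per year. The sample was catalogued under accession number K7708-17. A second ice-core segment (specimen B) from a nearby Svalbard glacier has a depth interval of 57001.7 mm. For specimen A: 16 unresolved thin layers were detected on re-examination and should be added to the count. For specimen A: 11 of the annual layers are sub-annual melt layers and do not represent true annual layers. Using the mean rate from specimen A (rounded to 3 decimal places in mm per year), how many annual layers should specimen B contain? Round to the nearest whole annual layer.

Specimen A: adjusted count: 25105 − 11 + 16 = 25110 annual layers.
A: Extension rate ≈ 43735.3 / 25110 = 1.742 mm/year.
B spans 57001.7 / 1.742 = 32721.99 years ≈ 32722 annual layers.

32722 annual layers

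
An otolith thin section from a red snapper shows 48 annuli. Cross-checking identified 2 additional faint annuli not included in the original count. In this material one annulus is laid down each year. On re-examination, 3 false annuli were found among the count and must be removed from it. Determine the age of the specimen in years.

After corrections the count is 48 − 3 + 2 = 47 annuli.
At one annulus per year, that is 47 years.

47 yr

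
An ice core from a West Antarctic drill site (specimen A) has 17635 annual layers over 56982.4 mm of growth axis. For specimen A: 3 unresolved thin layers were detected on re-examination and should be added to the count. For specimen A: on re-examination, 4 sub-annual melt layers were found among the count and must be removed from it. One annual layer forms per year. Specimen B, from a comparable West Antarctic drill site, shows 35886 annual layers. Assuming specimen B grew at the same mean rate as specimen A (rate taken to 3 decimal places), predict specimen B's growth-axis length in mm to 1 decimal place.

115947.7 mm

Specimen A: correcting the raw count gives 17635 − 4 + 3 = 17634 true annual layers.
A: Mean rate = 56982.4 mm / 17634 years ≈ 3.231 mm/year.
Length of B = 3.231 × 35886 = 115947.7 mm.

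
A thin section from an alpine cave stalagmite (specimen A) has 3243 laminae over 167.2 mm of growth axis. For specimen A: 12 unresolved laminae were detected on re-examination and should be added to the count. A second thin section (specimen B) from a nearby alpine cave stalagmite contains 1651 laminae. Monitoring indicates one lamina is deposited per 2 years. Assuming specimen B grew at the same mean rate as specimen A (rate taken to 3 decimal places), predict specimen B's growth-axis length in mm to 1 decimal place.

85.9 mm

Specimen A: correcting the raw count gives 3243 + 12 = 3255 true laminae.
Specimen A: 3255 laminae at 2 years each span 3255 × 2 = 6510 years.
A: 167.2 mm over 6510 years gives 167.2 / 6510 ≈ 0.026 mm/year.
Specimen B: 1651 laminae at 2 years each span 1651 × 2 = 3302 years. For B, 0.026 mm/year × 3302 years = 85.9 mm.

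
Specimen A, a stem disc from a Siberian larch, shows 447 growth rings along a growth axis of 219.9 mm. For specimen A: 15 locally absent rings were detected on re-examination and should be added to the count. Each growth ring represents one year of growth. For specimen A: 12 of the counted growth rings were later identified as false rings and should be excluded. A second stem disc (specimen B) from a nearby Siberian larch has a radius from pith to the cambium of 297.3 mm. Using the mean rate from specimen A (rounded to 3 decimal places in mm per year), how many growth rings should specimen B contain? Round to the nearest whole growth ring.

Specimen A: true growth ring count = 447 − 12 + 15 = 450.
A: Extension rate ≈ 219.9 / 450 = 0.489 mm/yr.
Specimen B: 297.3 mm / 0.489 mm per year = 607.98 years ≈ 608 growth rings.

608 growth rings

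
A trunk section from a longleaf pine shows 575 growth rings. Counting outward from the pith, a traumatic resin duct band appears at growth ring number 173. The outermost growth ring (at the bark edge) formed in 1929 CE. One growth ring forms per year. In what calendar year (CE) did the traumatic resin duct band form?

Between growth ring 173 and the bark edge there are 575 − 173 = 402 growth rings.
Counting back 402 years from 1929 CE places the traumatic resin duct band in 1929 − 402 = 1527 CE.

1527 CE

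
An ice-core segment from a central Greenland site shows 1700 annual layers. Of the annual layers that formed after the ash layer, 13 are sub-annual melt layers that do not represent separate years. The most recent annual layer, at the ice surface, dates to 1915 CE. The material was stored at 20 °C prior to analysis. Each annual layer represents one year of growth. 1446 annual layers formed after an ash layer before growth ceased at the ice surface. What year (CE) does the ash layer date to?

1446 annual layers formed after the ash layer.
Removing the 13 false annual layers leaves 1446 − 13 = 1433 true annual layers beyond the ash layer.
1915 − 1433 = 482 CE.

482 CE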